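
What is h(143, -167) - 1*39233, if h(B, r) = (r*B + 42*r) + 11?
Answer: -70117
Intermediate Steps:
h(B, r) = 11 + 42*r + B*r (h(B, r) = (B*r + 42*r) + 11 = (42*r + B*r) + 11 = 11 + 42*r + B*r)
h(143, -167) - 1*39233 = (11 + 42*(-167) + 143*(-167)) - 1*39233 = (11 - 7014 - 23881) - 39233 = -30884 - 39233 = -70117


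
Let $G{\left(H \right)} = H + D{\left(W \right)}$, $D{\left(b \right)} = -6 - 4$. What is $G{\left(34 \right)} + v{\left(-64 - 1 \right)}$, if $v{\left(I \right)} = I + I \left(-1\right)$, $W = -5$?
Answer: $24$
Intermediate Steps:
$D{\left(b \right)} = -10$
$v{\left(I \right)} = 0$ ($v{\left(I \right)} = I - I = 0$)
$G{\left(H \right)} = -10 + H$ ($G{\left(H \right)} = H - 10 = -10 + H$)
$G{\left(34 \right)} + v{\left(-64 - 1 \right)} = \left(-10 + 34\right) + 0 = 24 + 0 = 24$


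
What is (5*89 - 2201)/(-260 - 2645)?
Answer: 1756/2905 ≈ 0.60448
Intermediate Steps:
(5*89 - 2201)/(-260 - 2645) = (445 - 2201)/(-2905) = -1756*(-1/2905) = 1756/2905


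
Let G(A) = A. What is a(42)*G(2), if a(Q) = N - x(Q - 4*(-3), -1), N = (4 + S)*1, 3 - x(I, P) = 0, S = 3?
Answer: 8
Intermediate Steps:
x(I, P) = 3 (x(I, P) = 3 - 1*0 = 3 + 0 = 3)
N = 7 (N = (4 + 3)*1 = 7*1 = 7)
a(Q) = 4 (a(Q) = 7 - 1*3 = 7 - 3 = 4)
a(42)*G(2) = 4*2 = 8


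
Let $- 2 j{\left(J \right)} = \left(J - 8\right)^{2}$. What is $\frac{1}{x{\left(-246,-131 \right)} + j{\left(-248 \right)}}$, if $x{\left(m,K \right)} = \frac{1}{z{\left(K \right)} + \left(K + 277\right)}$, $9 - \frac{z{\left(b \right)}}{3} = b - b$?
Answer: $- \frac{173}{5668863} \approx -3.0518 \cdot 10^{-5}$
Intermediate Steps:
$z{\left(b \right)} = 27$ ($z{\left(b \right)} = 27 - 3 \left(b - b\right) = 27 - 0 = 27 + 0 = 27$)
$x{\left(m,K \right)} = \frac{1}{304 + K}$ ($x{\left(m,K \right)} = \frac{1}{27 + \left(K + 277\right)} = \frac{1}{27 + \left(277 + K\right)} = \frac{1}{304 + K}$)
$j{\left(J \right)} = - \frac{\left(-8 + J\right)^{2}}{2}$ ($j{\left(J \right)} = - \frac{\left(J - 8\right)^{2}}{2} = - \frac{\left(-8 + J\right)^{2}}{2}$)
$\frac{1}{x{\left(-246,-131 \right)} + j{\left(-248 \right)}} = \frac{1}{\frac{1}{304 - 131} - \frac{\left(-8 - 248\right)^{2}}{2}} = \frac{1}{\frac{1}{173} - \frac{\left(-256\right)^{2}}{2}} = \frac{1}{\frac{1}{173} - 32768} = \frac{1}{- \frac{5668863}{173}} = - \frac{173}{5668863}$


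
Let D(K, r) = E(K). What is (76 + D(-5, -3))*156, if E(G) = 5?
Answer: 12636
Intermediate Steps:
D(K, r) = 5
(76 + D(-5, -3))*156 = (76 + 5)*156 = 81*156 = 12636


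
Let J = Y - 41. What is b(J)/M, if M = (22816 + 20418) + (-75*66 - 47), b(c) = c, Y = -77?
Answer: -118/38237 ≈ -0.0030860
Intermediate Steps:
J = -118 (J = -77 - 41 = -118)
M = 38237 (M = 43234 + (-4950 - 47) = 43234 - 4997 = 38237)
b(J)/M = -118/38237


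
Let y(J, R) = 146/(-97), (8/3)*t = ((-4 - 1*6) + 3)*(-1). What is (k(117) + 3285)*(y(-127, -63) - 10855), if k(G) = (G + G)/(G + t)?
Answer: -1104196498659/30943 ≈ -3.5685e+7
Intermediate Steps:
t = 21/8 (t = 3*(((-4 - 1*6) + 3)*(-1))/8 = 3*(((-4 - 6) + 3)*(-1))/8 = 3*((-10 + 3)*(-1))/8 = 3*(-7*(-1))/8 = (3/8)*7 = 21/8 ≈ 2.6250)
k(G) = 2*G/(21/8 + G) (k(G) = (G + G)/(G + 21/8) = (2*G)/(21/8 + G) = 2*G/(21/8 + G))
y(J, R) = -146/97 (y(J, R) = 146*(-1/97) = -146/97)
(k(117) + 3285)*(y(-127, -63) - 10855) = (16*117/(21 + 8*117) + 3285)*(-146/97 - 10855) = (16*117/(21 + 936) + 3285)*(-1053081/97) = (16*117/957 + 3285)*(-1053081/97) = (16*117*(1/957) + 3285)*(-1053081/97) = (624/319 + 3285)*(-1053081/97) = (1048539/319)*(-1053081/97) = -1104196498659/30943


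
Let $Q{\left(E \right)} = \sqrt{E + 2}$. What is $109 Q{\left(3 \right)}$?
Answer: $109 \sqrt{5} \approx 243.73$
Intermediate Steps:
$Q{\left(E \right)} = \sqrt{2 + E}$
$109 Q{\left(3 \right)} = 109 \sqrt{2 + 3} = 109 \sqrt{5}$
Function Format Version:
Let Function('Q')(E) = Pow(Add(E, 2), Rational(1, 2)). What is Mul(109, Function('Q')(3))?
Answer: Mul(109, Pow(5, Rational(1, 2))) ≈ 243.73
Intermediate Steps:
Function('Q')(E) = Pow(Add(2, E), Rational(1, 2))
Mul(109, Function('Q')(3)) = Mul(109, Pow(Add(2, 3), Rational(1, 2))) = Mul(109, Pow(5, Rational(1, 2)))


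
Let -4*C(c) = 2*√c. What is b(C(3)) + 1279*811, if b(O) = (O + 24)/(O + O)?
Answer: 2074539/2 - 8*√3 ≈ 1.0373e+6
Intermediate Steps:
C(c) = -√c/2
b(O) = (24 + O)/(2*O) (b(O) = (24 + O)/((2*O)) = (24 + O)*(1/(2*O)) = (24 + O)/(2*O))
b(C(3)) + 1279*811 = (24 - √3/2)/(2*((-√3/2))) + 1279*811 = (-2*√3/3)*(24 - √3/2)/2 + 1037269 = -√3*(24 - √3/2)/3 + 1037269 = 1037269 - √3*(24 - √3/2)/3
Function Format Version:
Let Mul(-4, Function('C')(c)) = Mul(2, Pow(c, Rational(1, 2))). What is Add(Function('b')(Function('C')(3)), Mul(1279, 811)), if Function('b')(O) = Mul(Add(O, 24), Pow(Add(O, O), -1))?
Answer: Add(Rational(2074539, 2), Mul(-8, Pow(3, Rational(1, 2)))) ≈ 1.0373e+6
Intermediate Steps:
Function('C')(c) = Mul(Rational(-1, 2), Pow(c, Rational(1, 2))) (Function('C')(c) = Mul(Rational(-1, 4), Mul(2, Pow(c, Rational(1, 2)))) = Mul(Rational(-1, 2), Pow(c, Rational(1, 2))))
Function('b')(O) = Mul(Rational(1, 2), Pow(O, -1), Add(24, O)) (Function('b')(O) = Mul(Add(24, O), Pow(Mul(2, O), -1)) = Mul(Add(24, O), Mul(Rational(1, 2), Pow(O, -1))) = Mul(Rational(1, 2), Pow(O, -1), Add(24, O)))
Add(Function('b')(Function('C')(3)), Mul(1279, 811)) = Add(Mul(Rational(1, 2), Pow(Mul(Rational(-1, 2), Pow(3, Rational(1, 2))), -1), Add(24, Mul(Rational(-1, 2), Pow(3, Rational(1, 2))))), Mul(1279, 811)) = Add(Mul(Rational(1, 2), Mul(Rational(-2, 3), Pow(3, Rational(1, 2))), Add(24, Mul(Rational(-1, 2), Pow(3, Rational(1, 2))))), 1037269) = Add(Mul(Rational(-1, 3), Pow(3, Rational(1, 2)), Add(24, Mul(Rational(-1, 2), Pow(3, Rational(1, 2))))), 1037269) = Add(1037269, Mul(Rational(-1, 3), Pow(3, Rational(1, 2)), Add(24, Mul(Rational(-1, 2), Pow(3, Rational(1, 2))))))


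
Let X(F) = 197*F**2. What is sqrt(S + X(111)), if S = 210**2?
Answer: 3*sqrt(274593) ≈ 1572.0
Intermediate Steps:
S = 44100
sqrt(S + X(111)) = sqrt(44100 + 197*111**2) = sqrt(44100 + 197*12321) = sqrt(44100 + 2427237) = sqrt(2471337) = 3*sqrt(274593)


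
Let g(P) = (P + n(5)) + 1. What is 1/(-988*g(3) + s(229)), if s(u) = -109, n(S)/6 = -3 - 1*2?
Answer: 1/25579 ≈ 3.9095e-5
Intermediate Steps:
n(S) = -30 (n(S) = 6*(-3 - 1*2) = 6*(-3 - 2) = 6*(-5) = -30)
g(P) = -29 + P (g(P) = (P - 30) + 1 = (-30 + P) + 1 = -29 + P)
1/(-988*g(3) + s(229)) = 1/(-988*(-29 + 3) - 109) = 1/(-988*(-26) - 109) = 1/(25688 - 109) = 1/25579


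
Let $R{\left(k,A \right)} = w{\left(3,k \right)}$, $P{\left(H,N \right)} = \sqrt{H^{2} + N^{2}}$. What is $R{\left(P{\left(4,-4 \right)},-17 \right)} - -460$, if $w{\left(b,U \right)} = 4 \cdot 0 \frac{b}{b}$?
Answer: $460$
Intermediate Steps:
$w{\left(b,U \right)} = 0$ ($w{\left(b,U \right)} = 0 \cdot 1 = 0$)
$R{\left(k,A \right)} = 0$
$R{\left(P{\left(4,-4 \right)},-17 \right)} - -460 = 0 - -460 = 0 + 460 = 460$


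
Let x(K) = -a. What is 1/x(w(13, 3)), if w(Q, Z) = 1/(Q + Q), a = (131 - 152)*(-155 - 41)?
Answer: -1/4116 ≈ -0.00024295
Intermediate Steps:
a = 4116 (a = -21*(-196) = 4116)
w(Q, Z) = 1/(2*Q)
x(K) = -4116 (x(K) = -1*4116 = -4116)
1/x(w(13, 3)) = 1/(-4116) = -1/4116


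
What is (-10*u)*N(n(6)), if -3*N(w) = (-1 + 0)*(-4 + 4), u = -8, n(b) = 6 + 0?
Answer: 0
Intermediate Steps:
n(b) = 6
N(w) = 0 (N(w) = -(-1 + 0)*(-4 + 4)/3 = -(-1)*0/3 = -1/3*0 = 0)
(-10*u)*N(n(6)) = -10*(-8)*0 = 80*0 = 0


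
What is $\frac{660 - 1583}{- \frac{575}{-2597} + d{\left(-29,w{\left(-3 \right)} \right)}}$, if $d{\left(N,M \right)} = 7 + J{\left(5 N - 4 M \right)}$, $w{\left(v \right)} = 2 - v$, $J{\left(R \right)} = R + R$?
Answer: $\frac{2397031}{838256} \approx 2.8595$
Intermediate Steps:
$J{\left(R \right)} = 2 R$
$d{\left(N,M \right)} = 7 - 8 M + 10 N$ ($d{\left(N,M \right)} = 7 + 2 \left(5 N - 4 M\right) = 7 + 2 \left(- 4 M + 5 N\right) = 7 - \left(- 10 N + 8 M\right) = 7 - 8 M + 10 N$)
$\frac{660 - 1583}{- \frac{575}{-2597} + d{\left(-29,w{\left(-3 \right)} \right)}} = \frac{660 - 1583}{- \frac{575}{-2597} + \left(7 - 8 \left(2 - -3\right) + 10 \left(-29\right)\right)} = - \frac{923}{\left(-575\right) \left(- \frac{1}{2597}\right) - \left(283 + 8 \left(2 + 3\right)\right)} = - \frac{923}{\frac{575}{2597} - 323} = - \frac{923}{- \frac{838256}{2597}} = \left(-923\right) \left(- \frac{2597}{838256}\right) = \frac{2397031}{838256}$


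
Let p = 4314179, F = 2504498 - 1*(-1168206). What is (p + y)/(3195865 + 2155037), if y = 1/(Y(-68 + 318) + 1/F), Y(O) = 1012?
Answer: 16034838907643075/19888106534506998 ≈ 0.80625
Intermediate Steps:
F = 3672704 (F = 2504498 + 1168206 = 3672704)
y = 3672704/3716776449 (y = 1/(1012 + 1/3672704) = 1/(3716776449/3672704) = 3672704/3716776449 ≈ 0.00098814)
(p + y)/(3195865 + 2155037) = (4314179 + 3672704/3716776449)/(3195865 + 2155037) = (16034838907643075/3716776449)/5350902 = (16034838907643075/3716776449)*(1/5350902) = 16034838907643075/19888106534506998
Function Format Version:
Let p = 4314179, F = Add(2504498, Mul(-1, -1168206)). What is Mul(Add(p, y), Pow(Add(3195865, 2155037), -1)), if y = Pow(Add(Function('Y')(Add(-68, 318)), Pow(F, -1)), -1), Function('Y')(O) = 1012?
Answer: Rational(16034838907643075, 19888106534506998) ≈ 0.80625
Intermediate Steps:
F = 3672704 (F = Add(2504498, 1168206) = 3672704)
y = Rational(3672704, 3716776449) (y = Pow(Add(1012, Pow(3672704, -1)), -1) = Pow(Add(1012, Rational(1, 3672704)), -1) = Pow(Rational(3716776449, 3672704), -1) = Rational(3672704, 3716776449) ≈ 0.00098814)
Mul(Add(p, y), Pow(Add(3195865, 2155037), -1)) = Mul(Add(4314179, Rational(3672704, 3716776449)), Pow(Add(3195865, 2155037), -1)) = Mul(Rational(16034838907643075, 3716776449), Pow(5350902, -1)) = Mul(Rational(16034838907643075, 3716776449), Rational(1, 5350902)) = Rational(16034838907643075, 19888106534506998)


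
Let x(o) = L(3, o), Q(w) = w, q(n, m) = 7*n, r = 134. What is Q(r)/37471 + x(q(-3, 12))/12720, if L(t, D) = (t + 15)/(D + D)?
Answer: 1517/428240 ≈ 0.0035424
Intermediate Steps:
L(t, D) = (15 + t)/(2*D) (L(t, D) = (15 + t)/((2*D)) = (15 + t)*(1/(2*D)) = (15 + t)/(2*D))
x(o) = 9/o (x(o) = (15 + 3)/(2*o) = (½)*18/o = 9/o)
Q(r)/37471 + x(q(-3, 12))/12720 = 134/37471 + (9/((7*(-3))))/12720 = 134*(1/37471) + (9/(-21))*(1/12720) = 134/37471 + (9*(-1/21))*(1/12720) = 134/37471 - 3/7*1/12720 = 134/37471 - 1/29680 = 1517/428240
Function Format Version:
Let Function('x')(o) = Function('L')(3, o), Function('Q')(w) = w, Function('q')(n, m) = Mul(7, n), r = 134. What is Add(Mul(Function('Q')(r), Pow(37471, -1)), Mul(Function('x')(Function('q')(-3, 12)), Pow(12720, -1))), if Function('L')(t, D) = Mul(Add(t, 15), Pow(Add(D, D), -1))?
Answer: Rational(1517, 428240) ≈ 0.0035424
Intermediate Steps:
Function('L')(t, D) = Mul(Rational(1, 2), Pow(D, -1), Add(15, t)) (Function('L')(t, D) = Mul(Add(15, t), Pow(Mul(2, D), -1)) = Mul(Add(15, t), Mul(Rational(1, 2), Pow(D, -1))) = Mul(Rational(1, 2), Pow(D, -1), Add(15, t)))
Function('x')(o) = Mul(9, Pow(o, -1)) (Function('x')(o) = Mul(Rational(1, 2), Pow(o, -1), Add(15, 3)) = Mul(Rational(1, 2), Pow(o, -1), 18) = Mul(9, Pow(o, -1)))
Add(Mul(Function('Q')(r), Pow(37471, -1)), Mul(Function('x')(Function('q')(-3, 12)), Pow(12720, -1))) = Add(Mul(134, Pow(37471, -1)), Mul(Mul(9, Pow(Mul(7, -3), -1)), Pow(12720, -1))) = Add(Mul(134, Rational(1, 37471)), Mul(Mul(9, Pow(-21, -1)), Rational(1, 12720))) = Add(Rational(134, 37471), Mul(Mul(9, Rational(-1, 21)), Rational(1, 12720))) = Add(Rational(134, 37471), Mul(Rational(-3, 7), Rational(1, 12720))) = Add(Rational(134, 37471), Rational(-1, 29680)) = Rational(1517, 428240)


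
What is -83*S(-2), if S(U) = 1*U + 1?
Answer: 83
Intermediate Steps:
S(U) = 1 + U (S(U) = U + 1 = 1 + U)
-83*S(-2) = -83*(1 - 2) = -83*(-1) = 83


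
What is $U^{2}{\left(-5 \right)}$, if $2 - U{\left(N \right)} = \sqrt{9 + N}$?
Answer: $0$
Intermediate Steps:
$U{\left(N \right)} = 2 - \sqrt{9 + N}$
$U^{2}{\left(-5 \right)} = \left(2 - \sqrt{9 - 5}\right)^{2} = \left(2 - \sqrt{4}\right)^{2} = \left(2 - 2\right)^{2} = 0^{2} = 0$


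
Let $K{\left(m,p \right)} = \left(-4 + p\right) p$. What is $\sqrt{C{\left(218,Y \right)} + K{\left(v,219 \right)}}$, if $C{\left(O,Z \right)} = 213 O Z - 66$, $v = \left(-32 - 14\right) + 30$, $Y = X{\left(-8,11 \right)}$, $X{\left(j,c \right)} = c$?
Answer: $3 \sqrt{61977} \approx 746.86$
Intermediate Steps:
$Y = 11$
$v = -16$ ($v = -46 + 30 = -16$)
$K{\left(m,p \right)} = p \left(-4 + p\right)$
$C{\left(O,Z \right)} = -66 + 213 O Z$ ($C{\left(O,Z \right)} = 213 O Z - 66 = -66 + 213 O Z$)
$\sqrt{C{\left(218,Y \right)} + K{\left(v,219 \right)}} = \sqrt{\left(-66 + 213 \cdot 218 \cdot 11\right) + 219 \left(-4 + 219\right)} = \sqrt{\left(-66 + 510774\right) + 219 \cdot 215} = \sqrt{510708 + 47085} = \sqrt{557793} = 3 \sqrt{61977}$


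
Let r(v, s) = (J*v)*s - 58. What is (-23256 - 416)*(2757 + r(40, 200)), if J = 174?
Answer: -33015314728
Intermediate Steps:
r(v, s) = -58 + 174*s*v (r(v, s) = (174*v)*s - 58 = 174*s*v - 58 = -58 + 174*s*v)
(-23256 - 416)*(2757 + r(40, 200)) = (-23256 - 416)*(2757 + (-58 + 174*200*40)) = -23672*(2757 + (-58 + 1392000)) = -23672*(2757 + 1391942) = -23672*1394699 = -33015314728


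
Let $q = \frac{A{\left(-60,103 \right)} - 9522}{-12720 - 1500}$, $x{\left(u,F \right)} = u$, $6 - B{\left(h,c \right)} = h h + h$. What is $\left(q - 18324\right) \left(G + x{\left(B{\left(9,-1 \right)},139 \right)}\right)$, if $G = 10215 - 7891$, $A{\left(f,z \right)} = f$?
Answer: $- \frac{9727487392}{237} \approx -4.1044 \cdot 10^{7}$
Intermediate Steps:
$G = 2324$
$B{\left(h,c \right)} = 6 - h - h^{2}$ ($B{\left(h,c \right)} = 6 - \left(h h + h\right) = 6 - \left(h^{2} + h\right) = 6 - \left(h + h^{2}\right) = 6 - h - h^{2}$)
$q = \frac{1597}{2370}$ ($q = \frac{-60 - 9522}{-12720 - 1500} = - \frac{9582}{-14220} = \left(-9582\right) \left(- \frac{1}{14220}\right) = \frac{1597}{2370} \approx 0.67384$)
$\left(q - 18324\right) \left(G + x{\left(B{\left(9,-1 \right)},139 \right)}\right) = \left(\frac{1597}{2370} - 18324\right) \left(2324 - 84\right) = - \frac{43426283 \left(2324 - 84\right)}{2370} = \left(- \frac{43426283}{2370}\right) 2240 = - \frac{9727487392}{237}$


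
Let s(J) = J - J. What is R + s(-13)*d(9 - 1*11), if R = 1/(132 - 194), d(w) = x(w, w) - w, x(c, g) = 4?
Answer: -1/62 ≈ -0.016129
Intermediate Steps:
s(J) = 0
d(w) = 4 - w
R = -1/62 (R = 1/(-62) = -1/62 ≈ -0.016129)
R + s(-13)*d(9 - 1*11) = -1/62 + 0*(4 - (9 - 1*11)) = -1/62 + 0*(4 - (9 - 11)) = -1/62 + 0*(4 - 1*(-2)) = -1/62 + 0*(4 + 2) = -1/62 + 0*6 = -1/62 + 0 = -1/62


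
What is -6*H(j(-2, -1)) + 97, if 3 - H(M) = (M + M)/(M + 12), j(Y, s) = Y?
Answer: 383/5 ≈ 76.600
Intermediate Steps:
H(M) = 3 - 2*M/(12 + M) (H(M) = 3 - (M + M)/(M + 12) = 3 - 2*M/(12 + M))
-6*H(j(-2, -1)) + 97 = -6*(36 - 2)/(12 - 2) + 97 = -6*34/10 + 97 = -3*34/5 + 97 = -6*17/5 + 97 = -102/5 + 97 = 383/5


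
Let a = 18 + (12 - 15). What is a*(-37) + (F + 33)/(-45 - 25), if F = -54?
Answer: -5547/10 ≈ -554.70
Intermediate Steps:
a = 15 (a = 18 - 3 = 15)
a*(-37) + (F + 33)/(-45 - 25) = 15*(-37) + (-54 + 33)/(-45 - 25) = -555 - 21/(-70) = -555 - 21*(-1/70) = -555 + 3/10 = -5547/10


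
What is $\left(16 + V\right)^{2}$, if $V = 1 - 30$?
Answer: $169$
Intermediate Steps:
$V = -29$ ($V = 1 - 30 = -29$)
$\left(16 + V\right)^{2} = \left(16 - 29\right)^{2} = \left(-13\right)^{2} = 169$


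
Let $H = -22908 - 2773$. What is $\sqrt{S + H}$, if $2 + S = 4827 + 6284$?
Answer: $2 i \sqrt{3643} \approx 120.71 i$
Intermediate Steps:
$S = 11109$ ($S = -2 + \left(4827 + 6284\right) = -2 + 11111 = 11109$)
$H = -25681$
$\sqrt{S + H} = \sqrt{11109 - 25681} = \sqrt{-14572} = 2 i \sqrt{3643}$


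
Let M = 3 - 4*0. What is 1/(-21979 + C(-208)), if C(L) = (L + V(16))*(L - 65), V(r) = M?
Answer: 1/33986 ≈ 2.9424e-5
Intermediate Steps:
M = 3 (M = 3 + 0 = 3)
V(r) = 3
C(L) = (-65 + L)*(3 + L) (C(L) = (L + 3)*(L - 65) = (3 + L)*(-65 + L) = (-65 + L)*(3 + L))
1/(-21979 + C(-208)) = 1/(-21979 + (-195 + (-208)² - 62*(-208))) = 1/(-21979 + (-195 + 43264 + 12896)) = 1/(-21979 + 55965) = 1/33986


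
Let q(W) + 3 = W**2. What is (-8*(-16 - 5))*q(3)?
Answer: 1008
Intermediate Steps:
q(W) = -3 + W**2
(-8*(-16 - 5))*q(3) = (-8*(-16 - 5))*(-3 + 3**2) = (-8*(-21))*(-3 + 9) = 168*6 = 1008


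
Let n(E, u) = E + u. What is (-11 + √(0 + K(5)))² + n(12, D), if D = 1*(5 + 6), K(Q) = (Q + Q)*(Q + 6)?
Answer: 254 - 22*√110 ≈ 23.262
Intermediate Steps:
K(Q) = 2*Q*(6 + Q) (K(Q) = (2*Q)*(6 + Q) = 2*Q*(6 + Q))
D = 11 (D = 1*11 = 11)
(-11 + √(0 + K(5)))² + n(12, D) = (-11 + √(0 + 2*5*(6 + 5)))² + (12 + 11) = (-11 + √(0 + 2*5*11))² + 23 = (-11 + √(0 + 110))² + 23 = (-11 + √110)² + 23 = 23 + (-11 + √110)²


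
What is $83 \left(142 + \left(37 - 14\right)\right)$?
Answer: $13695$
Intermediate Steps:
$83 \left(142 + \left(37 - 14\right)\right) = 83 \left(142 + 23\right) = 83 \cdot 165 = 13695$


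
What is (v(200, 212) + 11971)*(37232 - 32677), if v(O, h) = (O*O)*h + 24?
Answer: 38681037225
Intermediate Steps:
v(O, h) = 24 + h*O² (v(O, h) = O²*h + 24 = h*O² + 24 = 24 + h*O²)
(v(200, 212) + 11971)*(37232 - 32677) = ((24 + 212*200²) + 11971)*(37232 - 32677) = ((24 + 212*40000) + 11971)*4555 = ((24 + 8480000) + 11971)*4555 = (8480024 + 11971)*4555 = 8491995*4555 = 38681037225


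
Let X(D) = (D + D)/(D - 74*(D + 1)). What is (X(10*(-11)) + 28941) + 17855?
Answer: 93077189/1989 ≈ 46796.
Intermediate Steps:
X(D) = 2*D/(-74 - 73*D) (X(D) = (2*D)/(D - 74*(1 + D)) = (2*D)/(D + (-74 - 74*D)) = (2*D)/(-74 - 73*D) = 2*D/(-74 - 73*D))
(X(10*(-11)) + 28941) + 17855 = (-2*10*(-11)/(74 + 73*(10*(-11))) + 28941) + 17855 = (-2*(-110)/(74 + 73*(-110)) + 28941) + 17855 = (-2*(-110)/(74 - 8030) + 28941) + 17855 = (-2*(-110)/(-7956) + 28941) + 17855 = (-2*(-110)*(-1/7956) + 28941) + 17855 = (-55/1989 + 28941) + 17855 = 57563594/1989 + 17855 = 93077189/1989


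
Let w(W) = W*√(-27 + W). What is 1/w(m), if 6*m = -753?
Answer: 2*I*√610/76555 ≈ 0.00064524*I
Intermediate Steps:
m = -251/2 (m = (⅙)*(-753) = -251/2 ≈ -125.50)
1/w(m) = 1/(-251*√(-27 - 251/2)/2) = 1/(-251*I*√610/4) = 2*I*√610/76555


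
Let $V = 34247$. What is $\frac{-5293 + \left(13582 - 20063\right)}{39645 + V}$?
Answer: $- \frac{29}{182} \approx -0.15934$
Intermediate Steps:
$\frac{-5293 + \left(13582 - 20063\right)}{39645 + V} = \frac{-5293 + \left(13582 - 20063\right)}{39645 + 34247} = \frac{-5293 + \left(13582 - 20063\right)}{73892} = \left(-5293 - 6481\right) \frac{1}{73892} = \left(-11774\right) \frac{1}{73892} = - \frac{29}{182}$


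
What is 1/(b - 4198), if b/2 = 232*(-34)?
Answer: -1/19974 ≈ -5.0065e-5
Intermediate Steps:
b = -15776 (b = 2*(232*(-34)) = 2*(-7888) = -15776)
1/(b - 4198) = 1/(-15776 - 4198) = 1/(-19974) = -1/19974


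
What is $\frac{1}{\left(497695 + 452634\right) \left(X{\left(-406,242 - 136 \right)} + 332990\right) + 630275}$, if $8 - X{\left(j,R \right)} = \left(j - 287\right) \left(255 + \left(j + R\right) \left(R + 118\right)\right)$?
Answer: $- \frac{1}{43772045722548} \approx -2.2846 \cdot 10^{-14}$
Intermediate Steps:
$X{\left(j,R \right)} = 8 - \left(-287 + j\right) \left(255 + \left(118 + R\right) \left(R + j\right)\right)$ ($X{\left(j,R \right)} = 8 - \left(j - 287\right) \left(255 + \left(j + R\right) \left(R + 118\right)\right) = 8 - \left(-287 + j\right) \left(255 + \left(R + j\right) \left(118 + R\right)\right) = 8 - \left(-287 + j\right) \left(255 + \left(118 + R\right) \left(R + j\right)\right)$)
$\frac{1}{\left(497695 + 452634\right) \left(X{\left(-406,242 - 136 \right)} + 332990\right) + 630275} = \frac{1}{\left(497695 + 452634\right) \left(\left(73193 - 118 \left(-406\right)^{2} + 287 \left(242 - 136\right)^{2} + 33611 \left(-406\right) + 33866 \left(242 - 136\right) - \left(242 - 136\right) \left(-406\right)^{2} - - 406 \left(242 - 136\right)^{2} + 169 \left(242 - 136\right) \left(-406\right)\right) + 332990\right) + 630275} = \frac{1}{950329 \left(\left(73193 - 19450648 + 287 \cdot 106^{2} - 13646066 + 33866 \cdot 106 - 106 \cdot 164836 - - 406 \cdot 106^{2} + 169 \cdot 106 \left(-406\right)\right) + 332990\right) + 630275} = \frac{1}{950329 \left(\left(73193 - 19450648 + 287 \cdot 11236 - 13646066 + 3589796 - 17472616 - \left(-406\right) 11236 - 7273084\right) + 332990\right) + 630275} = \frac{1}{950329 \left(\left(73193 - 19450648 + 3224732 - 13646066 + 3589796 - 17472616 + 4561816 - 7273084\right) + 332990\right) + 630275} = \frac{1}{950329 \left(-46392877 + 332990\right) + 630275} = \frac{1}{950329 \left(-46059887\right) + 630275} = \frac{1}{-43772046352823 + 630275} = \frac{1}{-43772045722548} = - \frac{1}{43772045722548}$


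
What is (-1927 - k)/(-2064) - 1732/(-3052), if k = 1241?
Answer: 68977/32809 ≈ 2.1024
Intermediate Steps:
(-1927 - k)/(-2064) - 1732/(-3052) = (-1927 - 1*1241)/(-2064) - 1732/(-3052) = (-1927 - 1241)*(-1/2064) - 1732*(-1/3052) = -3168*(-1/2064) + 433/763 = 66/43 + 433/763 = 68977/32809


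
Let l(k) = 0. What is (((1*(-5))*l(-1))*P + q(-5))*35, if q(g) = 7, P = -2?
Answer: 245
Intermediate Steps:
(((1*(-5))*l(-1))*P + q(-5))*35 = (((1*(-5))*0)*(-2) + 7)*35 = (-5*0*(-2) + 7)*35 = (0*(-2) + 7)*35 = (0 + 7)*35 = 7*35 = 245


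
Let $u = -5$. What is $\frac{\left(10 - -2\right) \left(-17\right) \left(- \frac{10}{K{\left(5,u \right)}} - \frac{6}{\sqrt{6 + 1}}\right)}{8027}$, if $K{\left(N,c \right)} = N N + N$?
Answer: $\frac{68}{8027} + \frac{1224 \sqrt{7}}{56189} \approx 0.066105$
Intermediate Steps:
$K{\left(N,c \right)} = N + N^{2}$ ($K{\left(N,c \right)} = N^{2} + N = N + N^{2}$)
$\frac{\left(10 - -2\right) \left(-17\right) \left(- \frac{10}{K{\left(5,u \right)}} - \frac{6}{\sqrt{6 + 1}}\right)}{8027} = \frac{\left(10 - -2\right) \left(-17\right) \left(- \frac{10}{5 \left(1 + 5\right)} - \frac{6}{\sqrt{6 + 1}}\right)}{8027} = \left(10 + 2\right) \left(-17\right) \left(- \frac{10}{5 \cdot 6} - \frac{6}{\sqrt{7}}\right) \frac{1}{8027} = 12 \left(-17\right) \left(- \frac{10}{30} - 6 \frac{\sqrt{7}}{7}\right) \frac{1}{8027} = - 204 \left(\left(-10\right) \frac{1}{30} - \frac{6 \sqrt{7}}{7}\right) \frac{1}{8027} = - 204 \left(- \frac{1}{3} - \frac{6 \sqrt{7}}{7}\right) \frac{1}{8027} = \left(68 + \frac{1224 \sqrt{7}}{7}\right) \frac{1}{8027} = \frac{68}{8027} + \frac{1224 \sqrt{7}}{56189}$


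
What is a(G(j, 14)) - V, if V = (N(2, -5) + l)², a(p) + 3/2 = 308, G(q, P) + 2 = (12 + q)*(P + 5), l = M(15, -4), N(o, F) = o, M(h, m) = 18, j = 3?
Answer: -187/2 ≈ -93.500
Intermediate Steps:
l = 18
G(q, P) = -2 + (5 + P)*(12 + q) (G(q, P) = -2 + (12 + q)*(P + 5) = -2 + (12 + q)*(5 + P) = -2 + (5 + P)*(12 + q))
a(p) = 613/2 (a(p) = -3/2 + 308 = 613/2)
V = 400 (V = (2 + 18)² = 20² = 400)
a(G(j, 14)) - V = 613/2 - 1*400 = 613/2 - 400 = -187/2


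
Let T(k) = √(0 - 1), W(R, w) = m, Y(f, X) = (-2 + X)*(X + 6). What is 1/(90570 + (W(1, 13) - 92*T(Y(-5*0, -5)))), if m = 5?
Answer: 90575/8203839089 + 92*I/8203839089 ≈ 1.1041e-5 + 1.1214e-8*I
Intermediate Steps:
Y(f, X) = (-2 + X)*(6 + X)
W(R, w) = 5
T(k) = I (T(k) = √(-1) = I)
1/(90570 + (W(1, 13) - 92*T(Y(-5*0, -5)))) = 1/(90570 + (5 - 92*I)) = 1/(90575 - 92*I) = (90575 + 92*I)/8203839089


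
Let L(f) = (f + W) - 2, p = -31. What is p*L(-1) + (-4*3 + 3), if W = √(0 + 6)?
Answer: 84 - 31*√6 ≈ 8.0658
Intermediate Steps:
W = √6 ≈ 2.4495
L(f) = -2 + f + √6 (L(f) = (f + √6) - 2 = -2 + f + √6)
p*L(-1) + (-4*3 + 3) = -31*(-2 - 1 + √6) + (-4*3 + 3) = -31*(-3 + √6) + (-12 + 3) = (93 - 31*√6) - 9 = 84 - 31*√6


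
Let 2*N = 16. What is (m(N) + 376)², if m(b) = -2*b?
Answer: 129600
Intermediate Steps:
N = 8 (N = (½)*16 = 8)
(m(N) + 376)² = (-2*8 + 376)² = (-16 + 376)² = 360² = 129600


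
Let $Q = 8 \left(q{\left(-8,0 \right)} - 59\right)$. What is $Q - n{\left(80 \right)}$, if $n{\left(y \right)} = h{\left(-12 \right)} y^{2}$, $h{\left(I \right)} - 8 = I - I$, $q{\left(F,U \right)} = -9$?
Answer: $-51744$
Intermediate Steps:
$h{\left(I \right)} = 8$ ($h{\left(I \right)} = 8 + \left(I - I\right) = 8 + 0 = 8$)
$n{\left(y \right)} = 8 y^{2}$
$Q = -544$ ($Q = 8 \left(-9 - 59\right) = 8 \left(-68\right) = -544$)
$Q - n{\left(80 \right)} = -544 - 8 \cdot 80^{2} = -544 - 8 \cdot 6400 = -544 - 51200 = -51744$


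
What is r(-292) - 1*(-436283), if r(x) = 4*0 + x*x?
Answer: 521547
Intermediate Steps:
r(x) = x² (r(x) = 0 + x² = x²)
r(-292) - 1*(-436283) = (-292)² - 1*(-436283) = 85264 + 436283 = 521547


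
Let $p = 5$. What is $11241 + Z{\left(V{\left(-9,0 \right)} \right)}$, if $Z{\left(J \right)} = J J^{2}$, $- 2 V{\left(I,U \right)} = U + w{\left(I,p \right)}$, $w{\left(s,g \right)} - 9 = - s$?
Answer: $10512$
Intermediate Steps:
$w{\left(s,g \right)} = 9 - s$
$V{\left(I,U \right)} = - \frac{9}{2} + \frac{I}{2} - \frac{U}{2}$ ($V{\left(I,U \right)} = - \frac{U - \left(-9 + I\right)}{2} = - \frac{9 + U - I}{2} = - \frac{9}{2} + \frac{I}{2} - \frac{U}{2}$)
$Z{\left(J \right)} = J^{3}$
$11241 + Z{\left(V{\left(-9,0 \right)} \right)} = 11241 + \left(- \frac{9}{2} + \frac{1}{2} \left(-9\right) - 0\right)^{3} = 11241 + \left(- \frac{9}{2} - \frac{9}{2} + 0\right)^{3} = 11241 + \left(-9\right)^{3} = 11241 - 729 = 10512$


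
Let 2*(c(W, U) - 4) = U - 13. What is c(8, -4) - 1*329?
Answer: -667/2 ≈ -333.50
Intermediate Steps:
c(W, U) = -5/2 + U/2 (c(W, U) = 4 + (U - 13)/2 = 4 + (-13 + U)/2 = 4 + (-13/2 + U/2) = -5/2 + U/2)
c(8, -4) - 1*329 = (-5/2 + (1/2)*(-4)) - 1*329 = (-5/2 - 2) - 329 = -9/2 - 329 = -667/2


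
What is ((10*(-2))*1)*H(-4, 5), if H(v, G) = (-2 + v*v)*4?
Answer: -1120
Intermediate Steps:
H(v, G) = -8 + 4*v² (H(v, G) = (-2 + v²)*4 = -8 + 4*v²)
((10*(-2))*1)*H(-4, 5) = ((10*(-2))*1)*(-8 + 4*(-4)²) = (-20*1)*(-8 + 4*16) = -20*(-8 + 64) = -20*56 = -1120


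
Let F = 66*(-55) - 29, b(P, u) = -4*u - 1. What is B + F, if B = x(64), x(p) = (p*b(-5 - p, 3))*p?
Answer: -56907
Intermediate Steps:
b(P, u) = -1 - 4*u
F = -3659 (F = -3630 - 29 = -3659)
x(p) = -13*p² (x(p) = (p*(-1 - 4*3))*p = (p*(-1 - 12))*p = (p*(-13))*p = (-13*p)*p = -13*p²)
B = -53248 (B = -13*64² = -13*4096 = -53248)
B + F = -53248 - 3659 = -56907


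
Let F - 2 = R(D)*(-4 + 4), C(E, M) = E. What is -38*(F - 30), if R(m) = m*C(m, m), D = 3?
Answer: 1064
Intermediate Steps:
R(m) = m² (R(m) = m*m = m²)
F = 2 (F = 2 + 3²*(-4 + 4) = 2 + 9*0 = 2 + 0 = 2)
-38*(F - 30) = -38*(2 - 30) = -38*(-28) = 1064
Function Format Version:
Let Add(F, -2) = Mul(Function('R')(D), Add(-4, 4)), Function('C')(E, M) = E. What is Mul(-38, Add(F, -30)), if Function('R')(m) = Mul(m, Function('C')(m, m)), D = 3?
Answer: 1064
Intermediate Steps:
Function('R')(m) = Pow(m, 2) (Function('R')(m) = Mul(m, m) = Pow(m, 2))
F = 2 (F = Add(2, Mul(Pow(3, 2), Add(-4, 4))) = Add(2, Mul(9, 0)) = Add(2, 0) = 2)
Mul(-38, Add(F, -30)) = Mul(-38, Add(2, -30)) = Mul(-38, -28) = 1064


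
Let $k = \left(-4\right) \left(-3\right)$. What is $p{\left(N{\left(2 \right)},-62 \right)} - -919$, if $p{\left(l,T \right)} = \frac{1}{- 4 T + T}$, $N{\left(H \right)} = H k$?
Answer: $\frac{170935}{186} \approx 919.01$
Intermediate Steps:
$k = 12$
$N{\left(H \right)} = 12 H$ ($N{\left(H \right)} = H 12 = 12 H$)
$p{\left(l,T \right)} = - \frac{1}{3 T}$ ($p{\left(l,T \right)} = \frac{1}{\left(-3\right) T} = - \frac{1}{3 T}$)
$p{\left(N{\left(2 \right)},-62 \right)} - -919 = - \frac{1}{3 \left(-62\right)} - -919 = \left(- \frac{1}{3}\right) \left(- \frac{1}{62}\right) + 919 = \frac{1}{186} + 919 = \frac{170935}{186}$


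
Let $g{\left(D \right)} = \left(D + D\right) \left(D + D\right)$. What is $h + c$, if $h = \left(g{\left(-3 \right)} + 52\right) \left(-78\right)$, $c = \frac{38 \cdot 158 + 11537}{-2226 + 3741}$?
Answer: $- \frac{3460473}{505} \approx -6852.4$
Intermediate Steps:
$g{\left(D \right)} = 4 D^{2}$ ($g{\left(D \right)} = 2 D 2 D = 4 D^{2}$)
$c = \frac{5847}{505}$ ($c = \frac{6004 + 11537}{1515} = 17541 \cdot \frac{1}{1515} = \frac{5847}{505} \approx 11.578$)
$h = -6864$ ($h = \left(4 \left(-3\right)^{2} + 52\right) \left(-78\right) = \left(4 \cdot 9 + 52\right) \left(-78\right) = \left(36 + 52\right) \left(-78\right) = 88 \left(-78\right) = -6864$)
$h + c = -6864 + \frac{5847}{505} = - \frac{3460473}{505}$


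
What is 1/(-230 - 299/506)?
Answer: -22/5073 ≈ -0.0043367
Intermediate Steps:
1/(-230 - 299/506) = 1/(-230 - 299*1/506) = 1/(-230 - 13/22) = 1/(-5073/22) = -22/5073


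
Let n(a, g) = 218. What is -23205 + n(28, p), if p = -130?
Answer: -22987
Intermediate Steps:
-23205 + n(28, p) = -23205 + 218 = -22987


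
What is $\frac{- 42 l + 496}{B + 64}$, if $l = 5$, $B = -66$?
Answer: $-143$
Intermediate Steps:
$\frac{- 42 l + 496}{B + 64} = \frac{\left(-42\right) 5 + 496}{-66 + 64} = \frac{-210 + 496}{-2} = 286 \left(- \frac{1}{2}\right) = -143$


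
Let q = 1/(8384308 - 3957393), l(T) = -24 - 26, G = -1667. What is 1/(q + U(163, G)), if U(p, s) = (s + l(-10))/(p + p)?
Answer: -1443174290/7601012729 ≈ -0.18987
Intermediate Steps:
l(T) = -50
U(p, s) = (-50 + s)/(2*p) (U(p, s) = (s - 50)/(p + p) = (-50 + s)/((2*p)) = (-50 + s)*(1/(2*p)) = (-50 + s)/(2*p))
q = 1/4426915 ≈ 2.2589e-7
1/(q + U(163, G)) = 1/(1/4426915 + (½)*(-50 - 1667)/163) = 1/(1/4426915 + (½)*(1/163)*(-1717)) = 1/(1/4426915 - 1717/326) = 1/(-7601012729/1443174290) = -1443174290/7601012729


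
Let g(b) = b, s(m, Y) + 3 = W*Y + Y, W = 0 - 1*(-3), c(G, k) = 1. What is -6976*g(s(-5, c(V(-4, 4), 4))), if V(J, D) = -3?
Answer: -6976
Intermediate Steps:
W = 3 (W = 0 + 3 = 3)
s(m, Y) = -3 + 4*Y (s(m, Y) = -3 + (3*Y + Y) = -3 + 4*Y)
-6976*g(s(-5, c(V(-4, 4), 4))) = -6976*(-3 + 4*1) = -6976*(-3 + 4) = -6976*1 = -6976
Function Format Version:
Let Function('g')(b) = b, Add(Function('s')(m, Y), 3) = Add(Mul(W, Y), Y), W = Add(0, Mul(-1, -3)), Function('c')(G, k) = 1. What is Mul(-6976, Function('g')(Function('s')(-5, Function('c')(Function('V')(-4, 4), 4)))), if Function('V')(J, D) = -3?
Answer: -6976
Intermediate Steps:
W = 3 (W = Add(0, 3) = 3)
Function('s')(m, Y) = Add(-3, Mul(4, Y)) (Function('s')(m, Y) = Add(-3, Add(Mul(3, Y), Y)) = Add(-3, Mul(4, Y)))
Mul(-6976, Function('g')(Function('s')(-5, Function('c')(Function('V')(-4, 4), 4)))) = Mul(-6976, Add(-3, Mul(4, 1))) = Mul(-6976, Add(-3, 4)) = Mul(-6976, 1) = -6976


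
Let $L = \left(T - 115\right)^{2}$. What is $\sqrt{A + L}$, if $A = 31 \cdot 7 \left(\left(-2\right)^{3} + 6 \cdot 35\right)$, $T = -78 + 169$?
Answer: $\sqrt{44410} \approx 210.74$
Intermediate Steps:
$T = 91$
$L = 576$ ($L = \left(91 - 115\right)^{2} = \left(-24\right)^{2} = 576$)
$A = 43834$ ($A = 217 \left(-8 + 210\right) = 217 \cdot 202 = 43834$)
$\sqrt{A + L} = \sqrt{43834 + 576} = \sqrt{44410}$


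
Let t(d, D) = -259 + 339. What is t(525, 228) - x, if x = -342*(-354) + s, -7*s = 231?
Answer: -120955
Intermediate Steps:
s = -33 (s = -1/7*231 = -33)
t(d, D) = 80
x = 121035 (x = -342*(-354) - 33 = 121068 - 33 = 121035)
t(525, 228) - x = 80 - 1*121035 = 80 - 121035 = -120955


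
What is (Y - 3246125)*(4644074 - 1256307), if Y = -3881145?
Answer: -24145530106090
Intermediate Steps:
(Y - 3246125)*(4644074 - 1256307) = (-3881145 - 3246125)*(4644074 - 1256307) = -7127270*3387767 = -24145530106090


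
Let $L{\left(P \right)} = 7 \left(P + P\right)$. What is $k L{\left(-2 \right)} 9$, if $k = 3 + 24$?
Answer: $-6804$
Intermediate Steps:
$k = 27$
$L{\left(P \right)} = 14 P$ ($L{\left(P \right)} = 7 \cdot 2 P = 14 P$)
$k L{\left(-2 \right)} 9 = 27 \cdot 14 \left(-2\right) 9 = 27 \left(-28\right) 9 = \left(-756\right) 9 = -6804$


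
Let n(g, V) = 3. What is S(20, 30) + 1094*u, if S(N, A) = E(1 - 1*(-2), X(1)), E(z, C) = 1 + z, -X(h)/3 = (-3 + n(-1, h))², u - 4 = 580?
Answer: 638900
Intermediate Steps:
u = 584 (u = 4 + 580 = 584)
X(h) = 0 (X(h) = -3*(-3 + 3)² = -3*0² = -3*0 = 0)
S(N, A) = 4 (S(N, A) = 1 + (1 - 1*(-2)) = 1 + (1 + 2) = 1 + 3 = 4)
S(20, 30) + 1094*u = 4 + 1094*584 = 4 + 638896 = 638900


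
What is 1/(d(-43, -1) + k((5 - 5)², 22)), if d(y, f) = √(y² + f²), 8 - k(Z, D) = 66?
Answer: -29/757 - 5*√74/1514 ≈ -0.066718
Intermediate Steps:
k(Z, D) = -58 (k(Z, D) = 8 - 1*66 = 8 - 66 = -58)
d(y, f) = √(f² + y²)
1/(d(-43, -1) + k((5 - 5)², 22)) = 1/(√((-1)² + (-43)²) - 58) = 1/(√(1 + 1849) - 58) = 1/(√1850 - 58) = 1/(5*√74 - 58) = 1/(-58 + 5*√74)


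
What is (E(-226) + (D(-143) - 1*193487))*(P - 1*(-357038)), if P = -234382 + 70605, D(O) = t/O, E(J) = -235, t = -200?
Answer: -5353725112006/143 ≈ -3.7439e+10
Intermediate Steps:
D(O) = -200/O
P = -163777
(E(-226) + (D(-143) - 1*193487))*(P - 1*(-357038)) = (-235 + (-200/(-143) - 1*193487))*(-163777 - 1*(-357038)) = (-235 + (-200*(-1/143) - 193487))*(-163777 + 357038) = (-235 + (200/143 - 193487))*193261 = (-235 - 27668441/143)*193261 = -27702046/143*193261 = -5353725112006/143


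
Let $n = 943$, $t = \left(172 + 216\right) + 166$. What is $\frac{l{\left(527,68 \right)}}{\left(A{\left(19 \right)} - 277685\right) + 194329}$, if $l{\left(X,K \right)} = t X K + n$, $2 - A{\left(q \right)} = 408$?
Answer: $- \frac{19854087}{83762} \approx -237.03$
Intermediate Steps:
$A{\left(q \right)} = -406$ ($A{\left(q \right)} = 2 - 408 = -406$)
$t = 554$ ($t = 388 + 166 = 554$)
$l{\left(X,K \right)} = 943 + 554 K X$ ($l{\left(X,K \right)} = 554 X K + 943 = 554 K X + 943 = 943 + 554 K X$)
$\frac{l{\left(527,68 \right)}}{\left(A{\left(19 \right)} - 277685\right) + 194329} = \frac{943 + 554 \cdot 68 \cdot 527}{\left(-406 - 277685\right) + 194329} = \frac{943 + 19853144}{-278091 + 194329} = \frac{19854087}{-83762} = 19854087 \left(- \frac{1}{83762}\right) = - \frac{19854087}{83762}$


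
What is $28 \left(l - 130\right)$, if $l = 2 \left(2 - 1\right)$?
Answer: $-3584$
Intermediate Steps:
$l = 2$ ($l = 2 \cdot 1 = 2$)
$28 \left(l - 130\right) = 28 \left(2 - 130\right) = 28 \left(-128\right) = -3584$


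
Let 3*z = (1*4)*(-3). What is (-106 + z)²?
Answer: 12100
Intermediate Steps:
z = -4 (z = ((1*4)*(-3))/3 = (4*(-3))/3 = (⅓)*(-12) = -4)
(-106 + z)² = (-106 - 4)² = (-110)² = 12100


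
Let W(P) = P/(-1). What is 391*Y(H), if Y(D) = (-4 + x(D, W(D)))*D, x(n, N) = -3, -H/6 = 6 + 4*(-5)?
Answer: -229908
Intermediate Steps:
W(P) = -P (W(P) = P*(-1) = -P)
H = 84 (H = -6*(6 + 4*(-5)) = -6*(6 - 20) = -6*(-14) = 84)
Y(D) = -7*D (Y(D) = (-4 - 3)*D = -7*D)
391*Y(H) = 391*(-7*84) = 391*(-588) = -229908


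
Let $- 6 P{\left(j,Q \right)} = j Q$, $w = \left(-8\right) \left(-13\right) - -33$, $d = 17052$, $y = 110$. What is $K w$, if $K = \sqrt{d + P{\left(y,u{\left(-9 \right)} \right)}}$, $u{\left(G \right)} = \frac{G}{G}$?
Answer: $\frac{137 \sqrt{153303}}{3} \approx 17880.0$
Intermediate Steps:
$u{\left(G \right)} = 1$
$w = 137$ ($w = 104 + 33 = 137$)
$P{\left(j,Q \right)} = - \frac{Q j}{6}$ ($P{\left(j,Q \right)} = - \frac{j Q}{6} = - \frac{Q j}{6}$)
$K = \frac{\sqrt{153303}}{3}$ ($K = \sqrt{17052 - \frac{1}{6} \cdot 110} = \sqrt{17052 - \frac{55}{3}} = \sqrt{\frac{51101}{3}} = \frac{\sqrt{153303}}{3} \approx 130.51$)
$K w = \frac{\sqrt{153303}}{3} \cdot 137 = \frac{137 \sqrt{153303}}{3}$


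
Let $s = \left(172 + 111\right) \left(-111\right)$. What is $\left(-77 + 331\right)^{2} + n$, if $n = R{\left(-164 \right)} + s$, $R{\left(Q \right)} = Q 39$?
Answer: $26707$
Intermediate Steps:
$s = -31413$ ($s = 283 \left(-111\right) = -31413$)
$R{\left(Q \right)} = 39 Q$
$n = -37809$ ($n = 39 \left(-164\right) - 31413 = -6396 - 31413 = -37809$)
$\left(-77 + 331\right)^{2} + n = \left(-77 + 331\right)^{2} - 37809 = 254^{2} - 37809 = 64516 - 37809 = 26707$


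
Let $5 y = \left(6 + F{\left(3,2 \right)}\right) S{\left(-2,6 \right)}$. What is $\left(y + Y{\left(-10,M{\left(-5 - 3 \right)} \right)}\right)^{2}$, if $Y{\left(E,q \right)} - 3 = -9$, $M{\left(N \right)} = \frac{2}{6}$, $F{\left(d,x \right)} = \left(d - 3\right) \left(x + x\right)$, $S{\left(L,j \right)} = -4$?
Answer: $\frac{2916}{25} \approx 116.64$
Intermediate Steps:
$F{\left(d,x \right)} = 2 x \left(-3 + d\right)$ ($F{\left(d,x \right)} = \left(-3 + d\right) 2 x = 2 x \left(-3 + d\right)$)
$M{\left(N \right)} = \frac{1}{3}$ ($M{\left(N \right)} = 2 \cdot \frac{1}{6} = \frac{1}{3}$)
$y = - \frac{24}{5}$ ($y = \frac{\left(6 + 2 \cdot 2 \left(-3 + 3\right)\right) \left(-4\right)}{5} = \frac{\left(6 + 2 \cdot 2 \cdot 0\right) \left(-4\right)}{5} = \frac{\left(6 + 0\right) \left(-4\right)}{5} = \frac{6 \left(-4\right)}{5} = \frac{1}{5} \left(-24\right) = - \frac{24}{5} \approx -4.8$)
$Y{\left(E,q \right)} = -6$ ($Y{\left(E,q \right)} = 3 - 9 = -6$)
$\left(y + Y{\left(-10,M{\left(-5 - 3 \right)} \right)}\right)^{2} = \left(- \frac{24}{5} - 6\right)^{2} = \left(- \frac{54}{5}\right)^{2} = \frac{2916}{25}$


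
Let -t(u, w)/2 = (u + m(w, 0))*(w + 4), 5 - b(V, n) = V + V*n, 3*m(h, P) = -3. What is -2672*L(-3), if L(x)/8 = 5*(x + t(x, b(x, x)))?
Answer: -2244480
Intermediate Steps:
m(h, P) = -1 (m(h, P) = (⅓)*(-3) = -1)
b(V, n) = 5 - V - V*n (b(V, n) = 5 - (V + V*n) = 5 + (-V - V*n) = 5 - V - V*n)
t(u, w) = -2*(-1 + u)*(4 + w) (t(u, w) = -2*(u - 1)*(w + 4) = -2*(-1 + u)*(4 + w))
L(x) = 720 - 360*x - 80*x² - 80*x*(5 - x - x²) (L(x) = 8*(5*(x + (8 - 8*x + 2*(5 - x - x*x) - 2*x*(5 - x - x*x)))) = 8*(5*(x + (8 - 8*x + 2*(5 - x - x²) - 2*x*(5 - x - x²)))) = 8*(5*(x + (8 - 8*x + (10 - 2*x - 2*x²) - 2*x*(5 - x - x²)))) = 8*(5*(x + (18 - 10*x - 2*x² - 2*x*(5 - x - x²)))) = 8*(5*(18 - 9*x - 2*x² - 2*x*(5 - x - x²))) = 8*(90 - 45*x - 10*x² - 10*x*(5 - x - x²)) = 720 - 360*x - 80*x² - 80*x*(5 - x - x²))
-2672*L(-3) = -2672*(720 - 760*(-3) + 80*(-3)³) = -2672*(720 + 2280 + 80*(-27)) = -2672*(720 + 2280 - 2160) = -2672*840 = -2244480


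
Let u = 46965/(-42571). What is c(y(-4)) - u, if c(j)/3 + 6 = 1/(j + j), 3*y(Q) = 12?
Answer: -5626791/340568 ≈ -16.522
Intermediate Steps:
y(Q) = 4 (y(Q) = (⅓)*12 = 4)
c(j) = -18 + 3/(2*j) (c(j) = -18 + 3/(j + j) = -18 + 3/((2*j)) = -18 + 3*(1/(2*j)) = -18 + 3/(2*j))
u = -46965/42571 (u = 46965*(-1/42571) = -46965/42571 ≈ -1.1032)
c(y(-4)) - u = (-18 + (3/2)/4) - 1*(-46965/42571) = (-18 + (3/2)*(¼)) + 46965/42571 = (-18 + 3/8) + 46965/42571 = -141/8 + 46965/42571 = -5626791/340568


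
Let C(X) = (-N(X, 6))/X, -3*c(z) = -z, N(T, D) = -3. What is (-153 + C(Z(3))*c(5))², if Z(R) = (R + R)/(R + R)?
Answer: 21904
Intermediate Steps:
c(z) = z/3 (c(z) = -(-1)*z/3 = z/3)
Z(R) = 1 (Z(R) = (2*R)/((2*R)) = (2*R)*(1/(2*R)) = 1)
C(X) = 3/X (C(X) = (-1*(-3))/X = 3/X)
(-153 + C(Z(3))*c(5))² = (-153 + (3/1)*((⅓)*5))² = (-153 + (3*1)*(5/3))² = (-153 + 3*(5/3))² = (-153 + 5)² = (-148)² = 21904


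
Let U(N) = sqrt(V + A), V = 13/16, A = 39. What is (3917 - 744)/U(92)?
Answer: 12692*sqrt(13)/91 ≈ 502.88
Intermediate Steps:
V = 13/16 (V = 13*(1/16) = 13/16 ≈ 0.81250)
U(N) = 7*sqrt(13)/4 (U(N) = sqrt(13/16 + 39) = sqrt(637/16) = 7*sqrt(13)/4)
(3917 - 744)/U(92) = (3917 - 744)/((7*sqrt(13)/4)) = 3173*(4*sqrt(13)/91) = 12692*sqrt(13)/91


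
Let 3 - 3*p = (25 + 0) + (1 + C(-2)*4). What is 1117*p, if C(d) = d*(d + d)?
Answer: -61435/3 ≈ -20478.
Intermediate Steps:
C(d) = 2*d**2 (C(d) = d*(2*d) = 2*d**2)
p = -55/3 (p = 1 - ((25 + 0) + (1 + (2*(-2)**2)*4))/3 = 1 - (25 + (1 + (2*4)*4))/3 = 1 - (25 + (1 + 8*4))/3 = 1 - (25 + (1 + 32))/3 = 1 - (25 + 33)/3 = 1 - 1/3*58 = 1 - 58/3 = -55/3 ≈ -18.333)
1117*p = 1117*(-55/3) = -61435/3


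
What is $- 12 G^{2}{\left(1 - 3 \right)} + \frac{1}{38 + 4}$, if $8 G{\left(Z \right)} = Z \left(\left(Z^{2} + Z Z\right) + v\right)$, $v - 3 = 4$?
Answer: $- \frac{14173}{84} \approx -168.73$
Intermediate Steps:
$v = 7$ ($v = 3 + 4 = 7$)
$G{\left(Z \right)} = \frac{Z \left(7 + 2 Z^{2}\right)}{8}$ ($G{\left(Z \right)} = \frac{Z \left(\left(Z^{2} + Z Z\right) + 7\right)}{8} = \frac{Z \left(\left(Z^{2} + Z^{2}\right) + 7\right)}{8} = \frac{Z \left(2 Z^{2} + 7\right)}{8} = \frac{Z \left(7 + 2 Z^{2}\right)}{8}$)
$- 12 G^{2}{\left(1 - 3 \right)} + \frac{1}{38 + 4} = - 12 \left(\frac{\left(1 - 3\right) \left(7 + 2 \left(1 - 3\right)^{2}\right)}{8}\right)^{2} + \frac{1}{38 + 4} = - 12 \left(\frac{\left(1 - 3\right) \left(7 + 2 \left(1 - 3\right)^{2}\right)}{8}\right)^{2} + \frac{1}{42} = - 12 \left(\frac{1}{8} \left(-2\right) \left(7 + 2 \left(-2\right)^{2}\right)\right)^{2} + \frac{1}{42} = - 12 \left(\frac{1}{8} \left(-2\right) \left(7 + 2 \cdot 4\right)\right)^{2} + \frac{1}{42} = - 12 \left(\frac{1}{8} \left(-2\right) \left(7 + 8\right)\right)^{2} + \frac{1}{42} = - 12 \left(\frac{1}{8} \left(-2\right) 15\right)^{2} + \frac{1}{42} = - 12 \left(- \frac{15}{4}\right)^{2} + \frac{1}{42} = \left(-12\right) \frac{225}{16} + \frac{1}{42} = - \frac{675}{4} + \frac{1}{42} = - \frac{14173}{84}$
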